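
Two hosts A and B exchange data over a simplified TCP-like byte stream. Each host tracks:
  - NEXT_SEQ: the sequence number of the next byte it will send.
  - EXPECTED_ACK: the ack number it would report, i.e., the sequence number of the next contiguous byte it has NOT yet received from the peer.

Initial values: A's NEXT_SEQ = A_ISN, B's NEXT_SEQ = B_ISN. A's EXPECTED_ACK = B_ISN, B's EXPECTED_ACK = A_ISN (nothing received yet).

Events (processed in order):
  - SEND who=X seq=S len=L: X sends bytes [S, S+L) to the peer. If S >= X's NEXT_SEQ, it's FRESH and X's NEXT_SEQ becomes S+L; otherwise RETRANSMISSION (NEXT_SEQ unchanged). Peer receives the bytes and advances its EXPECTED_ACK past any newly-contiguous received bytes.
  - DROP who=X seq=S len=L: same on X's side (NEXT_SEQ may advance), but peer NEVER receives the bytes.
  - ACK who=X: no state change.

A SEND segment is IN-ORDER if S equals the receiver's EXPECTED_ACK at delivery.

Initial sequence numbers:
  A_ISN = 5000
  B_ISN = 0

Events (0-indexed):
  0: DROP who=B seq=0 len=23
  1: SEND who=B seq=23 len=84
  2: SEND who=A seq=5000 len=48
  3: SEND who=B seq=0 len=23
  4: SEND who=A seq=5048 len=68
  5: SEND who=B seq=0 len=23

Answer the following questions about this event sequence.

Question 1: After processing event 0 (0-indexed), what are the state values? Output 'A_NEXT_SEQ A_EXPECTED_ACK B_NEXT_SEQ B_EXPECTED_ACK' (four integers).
After event 0: A_seq=5000 A_ack=0 B_seq=23 B_ack=5000

5000 0 23 5000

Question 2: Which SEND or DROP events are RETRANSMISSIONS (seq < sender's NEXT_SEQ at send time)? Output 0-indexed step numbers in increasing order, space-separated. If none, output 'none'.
Step 0: DROP seq=0 -> fresh
Step 1: SEND seq=23 -> fresh
Step 2: SEND seq=5000 -> fresh
Step 3: SEND seq=0 -> retransmit
Step 4: SEND seq=5048 -> fresh
Step 5: SEND seq=0 -> retransmit

Answer: 3 5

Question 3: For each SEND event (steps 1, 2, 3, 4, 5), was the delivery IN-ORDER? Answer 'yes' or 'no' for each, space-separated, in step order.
Step 1: SEND seq=23 -> out-of-order
Step 2: SEND seq=5000 -> in-order
Step 3: SEND seq=0 -> in-order
Step 4: SEND seq=5048 -> in-order
Step 5: SEND seq=0 -> out-of-order

Answer: no yes yes yes no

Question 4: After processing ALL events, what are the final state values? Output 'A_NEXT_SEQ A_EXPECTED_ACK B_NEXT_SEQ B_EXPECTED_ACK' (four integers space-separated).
Answer: 5116 107 107 5116

Derivation:
After event 0: A_seq=5000 A_ack=0 B_seq=23 B_ack=5000
After event 1: A_seq=5000 A_ack=0 B_seq=107 B_ack=5000
After event 2: A_seq=5048 A_ack=0 B_seq=107 B_ack=5048
After event 3: A_seq=5048 A_ack=107 B_seq=107 B_ack=5048
After event 4: A_seq=5116 A_ack=107 B_seq=107 B_ack=5116
After event 5: A_seq=5116 A_ack=107 B_seq=107 B_ack=5116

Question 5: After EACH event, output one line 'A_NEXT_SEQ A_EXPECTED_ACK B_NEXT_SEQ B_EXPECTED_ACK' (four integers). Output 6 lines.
5000 0 23 5000
5000 0 107 5000
5048 0 107 5048
5048 107 107 5048
5116 107 107 5116
5116 107 107 5116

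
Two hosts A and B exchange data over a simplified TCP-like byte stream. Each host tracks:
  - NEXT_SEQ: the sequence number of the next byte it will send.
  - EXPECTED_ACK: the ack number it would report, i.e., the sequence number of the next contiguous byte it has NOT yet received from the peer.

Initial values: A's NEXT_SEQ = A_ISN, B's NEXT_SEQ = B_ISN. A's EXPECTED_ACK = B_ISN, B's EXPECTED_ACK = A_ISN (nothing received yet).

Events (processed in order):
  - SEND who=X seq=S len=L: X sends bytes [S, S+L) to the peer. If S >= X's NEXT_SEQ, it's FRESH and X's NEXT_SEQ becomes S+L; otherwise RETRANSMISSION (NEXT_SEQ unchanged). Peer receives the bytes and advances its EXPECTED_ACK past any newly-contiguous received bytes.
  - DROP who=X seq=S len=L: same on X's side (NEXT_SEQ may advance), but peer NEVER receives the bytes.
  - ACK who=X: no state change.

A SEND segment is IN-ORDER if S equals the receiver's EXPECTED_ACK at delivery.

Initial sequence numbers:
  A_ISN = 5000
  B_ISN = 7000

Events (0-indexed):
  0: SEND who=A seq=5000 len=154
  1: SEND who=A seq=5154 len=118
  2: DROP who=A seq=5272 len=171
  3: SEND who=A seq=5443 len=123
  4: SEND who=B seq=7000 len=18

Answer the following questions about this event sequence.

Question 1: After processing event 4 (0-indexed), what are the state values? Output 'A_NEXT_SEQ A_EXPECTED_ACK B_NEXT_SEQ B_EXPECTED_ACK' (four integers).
After event 0: A_seq=5154 A_ack=7000 B_seq=7000 B_ack=5154
After event 1: A_seq=5272 A_ack=7000 B_seq=7000 B_ack=5272
After event 2: A_seq=5443 A_ack=7000 B_seq=7000 B_ack=5272
After event 3: A_seq=5566 A_ack=7000 B_seq=7000 B_ack=5272
After event 4: A_seq=5566 A_ack=7018 B_seq=7018 B_ack=5272

5566 7018 7018 5272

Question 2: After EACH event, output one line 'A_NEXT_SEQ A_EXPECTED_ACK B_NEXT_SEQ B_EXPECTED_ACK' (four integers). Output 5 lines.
5154 7000 7000 5154
5272 7000 7000 5272
5443 7000 7000 5272
5566 7000 7000 5272
5566 7018 7018 5272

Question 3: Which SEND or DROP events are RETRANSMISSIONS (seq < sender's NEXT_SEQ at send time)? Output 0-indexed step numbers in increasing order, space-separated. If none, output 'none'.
Step 0: SEND seq=5000 -> fresh
Step 1: SEND seq=5154 -> fresh
Step 2: DROP seq=5272 -> fresh
Step 3: SEND seq=5443 -> fresh
Step 4: SEND seq=7000 -> fresh

Answer: none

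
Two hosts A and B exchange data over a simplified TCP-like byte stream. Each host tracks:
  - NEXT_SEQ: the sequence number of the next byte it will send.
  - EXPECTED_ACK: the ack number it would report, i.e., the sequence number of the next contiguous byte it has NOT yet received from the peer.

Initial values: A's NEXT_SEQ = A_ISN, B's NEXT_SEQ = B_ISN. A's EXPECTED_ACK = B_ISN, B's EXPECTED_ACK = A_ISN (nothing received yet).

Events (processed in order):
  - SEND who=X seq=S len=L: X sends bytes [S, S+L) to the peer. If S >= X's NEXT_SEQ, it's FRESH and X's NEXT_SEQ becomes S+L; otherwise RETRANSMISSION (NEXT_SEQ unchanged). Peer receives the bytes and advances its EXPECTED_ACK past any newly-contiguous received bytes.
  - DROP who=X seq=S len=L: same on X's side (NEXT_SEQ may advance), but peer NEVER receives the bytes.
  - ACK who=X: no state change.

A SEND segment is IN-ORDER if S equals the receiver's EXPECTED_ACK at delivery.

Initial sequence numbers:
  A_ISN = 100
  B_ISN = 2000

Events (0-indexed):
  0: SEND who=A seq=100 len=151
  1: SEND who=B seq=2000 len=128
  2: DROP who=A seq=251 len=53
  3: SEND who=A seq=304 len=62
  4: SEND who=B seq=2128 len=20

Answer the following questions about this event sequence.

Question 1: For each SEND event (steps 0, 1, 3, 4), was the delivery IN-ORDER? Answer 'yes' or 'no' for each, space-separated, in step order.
Step 0: SEND seq=100 -> in-order
Step 1: SEND seq=2000 -> in-order
Step 3: SEND seq=304 -> out-of-order
Step 4: SEND seq=2128 -> in-order

Answer: yes yes no yes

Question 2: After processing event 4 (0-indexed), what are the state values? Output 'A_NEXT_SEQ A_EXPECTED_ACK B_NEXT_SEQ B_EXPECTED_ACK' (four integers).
After event 0: A_seq=251 A_ack=2000 B_seq=2000 B_ack=251
After event 1: A_seq=251 A_ack=2128 B_seq=2128 B_ack=251
After event 2: A_seq=304 A_ack=2128 B_seq=2128 B_ack=251
After event 3: A_seq=366 A_ack=2128 B_seq=2128 B_ack=251
After event 4: A_seq=366 A_ack=2148 B_seq=2148 B_ack=251

366 2148 2148 251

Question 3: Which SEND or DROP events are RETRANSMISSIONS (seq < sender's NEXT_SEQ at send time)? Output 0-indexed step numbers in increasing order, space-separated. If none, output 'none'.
Step 0: SEND seq=100 -> fresh
Step 1: SEND seq=2000 -> fresh
Step 2: DROP seq=251 -> fresh
Step 3: SEND seq=304 -> fresh
Step 4: SEND seq=2128 -> fresh

Answer: none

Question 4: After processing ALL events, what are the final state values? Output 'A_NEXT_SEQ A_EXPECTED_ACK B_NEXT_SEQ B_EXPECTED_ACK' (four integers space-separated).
Answer: 366 2148 2148 251

Derivation:
After event 0: A_seq=251 A_ack=2000 B_seq=2000 B_ack=251
After event 1: A_seq=251 A_ack=2128 B_seq=2128 B_ack=251
After event 2: A_seq=304 A_ack=2128 B_seq=2128 B_ack=251
After event 3: A_seq=366 A_ack=2128 B_seq=2128 B_ack=251
After event 4: A_seq=366 A_ack=2148 B_seq=2148 B_ack=251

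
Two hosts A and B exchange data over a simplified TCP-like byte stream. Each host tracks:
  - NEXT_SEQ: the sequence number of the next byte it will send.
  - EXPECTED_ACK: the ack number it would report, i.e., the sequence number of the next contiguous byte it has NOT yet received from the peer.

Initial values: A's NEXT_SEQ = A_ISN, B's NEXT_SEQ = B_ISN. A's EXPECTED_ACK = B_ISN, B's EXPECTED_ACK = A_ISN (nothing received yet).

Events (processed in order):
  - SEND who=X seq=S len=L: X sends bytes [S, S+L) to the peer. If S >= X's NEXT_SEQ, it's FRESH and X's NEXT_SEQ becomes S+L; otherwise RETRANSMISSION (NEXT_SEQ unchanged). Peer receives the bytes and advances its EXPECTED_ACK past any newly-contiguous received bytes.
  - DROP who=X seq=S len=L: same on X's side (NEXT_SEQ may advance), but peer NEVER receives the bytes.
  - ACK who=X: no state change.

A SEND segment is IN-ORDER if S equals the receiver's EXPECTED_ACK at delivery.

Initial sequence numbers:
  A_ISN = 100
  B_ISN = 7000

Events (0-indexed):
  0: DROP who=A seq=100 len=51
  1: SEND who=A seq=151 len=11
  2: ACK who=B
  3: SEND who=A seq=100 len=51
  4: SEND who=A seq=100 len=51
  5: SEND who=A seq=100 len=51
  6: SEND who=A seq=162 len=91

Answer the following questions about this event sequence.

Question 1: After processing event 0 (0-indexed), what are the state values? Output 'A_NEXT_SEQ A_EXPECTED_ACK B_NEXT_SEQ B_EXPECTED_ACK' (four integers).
After event 0: A_seq=151 A_ack=7000 B_seq=7000 B_ack=100

151 7000 7000 100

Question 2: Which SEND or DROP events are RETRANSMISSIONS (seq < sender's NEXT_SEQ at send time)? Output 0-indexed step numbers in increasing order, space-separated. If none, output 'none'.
Answer: 3 4 5

Derivation:
Step 0: DROP seq=100 -> fresh
Step 1: SEND seq=151 -> fresh
Step 3: SEND seq=100 -> retransmit
Step 4: SEND seq=100 -> retransmit
Step 5: SEND seq=100 -> retransmit
Step 6: SEND seq=162 -> fresh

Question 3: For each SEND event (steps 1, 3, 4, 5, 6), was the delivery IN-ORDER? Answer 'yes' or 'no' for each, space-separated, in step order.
Step 1: SEND seq=151 -> out-of-order
Step 3: SEND seq=100 -> in-order
Step 4: SEND seq=100 -> out-of-order
Step 5: SEND seq=100 -> out-of-order
Step 6: SEND seq=162 -> in-order

Answer: no yes no no yes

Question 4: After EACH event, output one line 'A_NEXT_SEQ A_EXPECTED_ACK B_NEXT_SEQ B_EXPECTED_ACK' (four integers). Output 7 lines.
151 7000 7000 100
162 7000 7000 100
162 7000 7000 100
162 7000 7000 162
162 7000 7000 162
162 7000 7000 162
253 7000 7000 253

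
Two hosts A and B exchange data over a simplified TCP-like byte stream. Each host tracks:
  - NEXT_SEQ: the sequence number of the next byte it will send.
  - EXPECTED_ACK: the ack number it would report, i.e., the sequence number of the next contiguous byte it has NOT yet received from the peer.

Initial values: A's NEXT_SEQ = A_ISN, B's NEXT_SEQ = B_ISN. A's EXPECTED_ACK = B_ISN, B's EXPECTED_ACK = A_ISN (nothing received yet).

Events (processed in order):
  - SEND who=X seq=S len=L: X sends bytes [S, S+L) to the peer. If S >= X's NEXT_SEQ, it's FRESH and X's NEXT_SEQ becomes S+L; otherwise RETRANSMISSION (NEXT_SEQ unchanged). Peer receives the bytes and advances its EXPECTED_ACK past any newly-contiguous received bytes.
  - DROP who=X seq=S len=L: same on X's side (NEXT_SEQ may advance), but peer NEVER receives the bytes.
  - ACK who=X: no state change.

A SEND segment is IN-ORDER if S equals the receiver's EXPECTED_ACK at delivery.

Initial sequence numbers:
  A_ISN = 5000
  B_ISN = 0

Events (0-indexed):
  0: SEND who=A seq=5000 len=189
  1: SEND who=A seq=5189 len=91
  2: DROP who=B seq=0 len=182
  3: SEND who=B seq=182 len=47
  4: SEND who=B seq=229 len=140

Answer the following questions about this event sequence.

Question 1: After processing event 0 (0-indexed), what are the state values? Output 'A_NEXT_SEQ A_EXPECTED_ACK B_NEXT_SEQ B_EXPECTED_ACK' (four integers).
After event 0: A_seq=5189 A_ack=0 B_seq=0 B_ack=5189

5189 0 0 5189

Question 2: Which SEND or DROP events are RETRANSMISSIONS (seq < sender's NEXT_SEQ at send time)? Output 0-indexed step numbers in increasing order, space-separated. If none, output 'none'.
Answer: none

Derivation:
Step 0: SEND seq=5000 -> fresh
Step 1: SEND seq=5189 -> fresh
Step 2: DROP seq=0 -> fresh
Step 3: SEND seq=182 -> fresh
Step 4: SEND seq=229 -> fresh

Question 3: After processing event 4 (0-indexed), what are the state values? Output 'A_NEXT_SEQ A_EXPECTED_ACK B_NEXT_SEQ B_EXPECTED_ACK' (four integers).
After event 0: A_seq=5189 A_ack=0 B_seq=0 B_ack=5189
After event 1: A_seq=5280 A_ack=0 B_seq=0 B_ack=5280
After event 2: A_seq=5280 A_ack=0 B_seq=182 B_ack=5280
After event 3: A_seq=5280 A_ack=0 B_seq=229 B_ack=5280
After event 4: A_seq=5280 A_ack=0 B_seq=369 B_ack=5280

5280 0 369 5280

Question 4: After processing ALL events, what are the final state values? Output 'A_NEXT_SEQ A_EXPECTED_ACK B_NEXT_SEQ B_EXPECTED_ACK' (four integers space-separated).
After event 0: A_seq=5189 A_ack=0 B_seq=0 B_ack=5189
After event 1: A_seq=5280 A_ack=0 B_seq=0 B_ack=5280
After event 2: A_seq=5280 A_ack=0 B_seq=182 B_ack=5280
After event 3: A_seq=5280 A_ack=0 B_seq=229 B_ack=5280
After event 4: A_seq=5280 A_ack=0 B_seq=369 B_ack=5280

Answer: 5280 0 369 5280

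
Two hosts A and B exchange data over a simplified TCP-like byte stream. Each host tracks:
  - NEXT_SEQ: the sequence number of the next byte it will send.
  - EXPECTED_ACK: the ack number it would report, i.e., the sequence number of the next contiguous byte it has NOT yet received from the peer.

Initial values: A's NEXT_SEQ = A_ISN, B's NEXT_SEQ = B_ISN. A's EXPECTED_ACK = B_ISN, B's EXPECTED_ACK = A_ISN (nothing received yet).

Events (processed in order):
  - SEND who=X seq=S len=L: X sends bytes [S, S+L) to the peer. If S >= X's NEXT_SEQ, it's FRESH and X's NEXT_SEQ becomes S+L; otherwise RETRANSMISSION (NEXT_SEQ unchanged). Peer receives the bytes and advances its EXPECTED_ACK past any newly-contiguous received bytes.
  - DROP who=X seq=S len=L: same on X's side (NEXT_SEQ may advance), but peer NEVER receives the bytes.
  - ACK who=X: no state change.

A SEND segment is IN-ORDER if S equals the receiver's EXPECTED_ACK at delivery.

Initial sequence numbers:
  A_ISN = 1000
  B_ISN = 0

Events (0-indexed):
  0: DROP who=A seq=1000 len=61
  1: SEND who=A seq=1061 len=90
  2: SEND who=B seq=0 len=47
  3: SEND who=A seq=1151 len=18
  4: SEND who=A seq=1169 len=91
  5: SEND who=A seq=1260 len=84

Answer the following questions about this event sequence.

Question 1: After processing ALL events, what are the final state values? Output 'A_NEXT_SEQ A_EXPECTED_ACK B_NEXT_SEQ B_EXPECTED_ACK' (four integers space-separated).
After event 0: A_seq=1061 A_ack=0 B_seq=0 B_ack=1000
After event 1: A_seq=1151 A_ack=0 B_seq=0 B_ack=1000
After event 2: A_seq=1151 A_ack=47 B_seq=47 B_ack=1000
After event 3: A_seq=1169 A_ack=47 B_seq=47 B_ack=1000
After event 4: A_seq=1260 A_ack=47 B_seq=47 B_ack=1000
After event 5: A_seq=1344 A_ack=47 B_seq=47 B_ack=1000

Answer: 1344 47 47 1000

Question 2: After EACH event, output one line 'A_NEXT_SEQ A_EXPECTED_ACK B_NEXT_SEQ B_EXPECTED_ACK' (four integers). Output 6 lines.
1061 0 0 1000
1151 0 0 1000
1151 47 47 1000
1169 47 47 1000
1260 47 47 1000
1344 47 47 1000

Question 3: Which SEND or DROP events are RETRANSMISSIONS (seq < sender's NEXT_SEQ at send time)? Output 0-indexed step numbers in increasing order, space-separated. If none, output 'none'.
Answer: none

Derivation:
Step 0: DROP seq=1000 -> fresh
Step 1: SEND seq=1061 -> fresh
Step 2: SEND seq=0 -> fresh
Step 3: SEND seq=1151 -> fresh
Step 4: SEND seq=1169 -> fresh
Step 5: SEND seq=1260 -> fresh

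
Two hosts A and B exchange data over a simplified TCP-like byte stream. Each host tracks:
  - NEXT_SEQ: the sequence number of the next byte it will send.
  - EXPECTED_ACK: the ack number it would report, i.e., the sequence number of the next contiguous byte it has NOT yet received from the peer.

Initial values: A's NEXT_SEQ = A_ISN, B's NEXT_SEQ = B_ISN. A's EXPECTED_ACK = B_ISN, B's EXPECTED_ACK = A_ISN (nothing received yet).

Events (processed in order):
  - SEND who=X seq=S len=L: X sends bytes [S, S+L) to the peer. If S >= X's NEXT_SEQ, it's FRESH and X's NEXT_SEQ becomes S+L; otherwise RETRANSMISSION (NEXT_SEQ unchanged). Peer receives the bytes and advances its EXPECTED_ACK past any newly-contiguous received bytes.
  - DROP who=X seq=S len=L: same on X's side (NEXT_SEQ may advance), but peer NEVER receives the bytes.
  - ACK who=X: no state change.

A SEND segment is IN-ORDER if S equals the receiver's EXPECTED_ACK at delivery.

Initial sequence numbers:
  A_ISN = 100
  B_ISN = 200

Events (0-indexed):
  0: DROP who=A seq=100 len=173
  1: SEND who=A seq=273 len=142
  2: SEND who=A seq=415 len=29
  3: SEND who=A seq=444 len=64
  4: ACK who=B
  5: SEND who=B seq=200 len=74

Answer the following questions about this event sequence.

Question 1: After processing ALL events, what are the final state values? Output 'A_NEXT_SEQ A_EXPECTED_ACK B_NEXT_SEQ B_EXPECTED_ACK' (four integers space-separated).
Answer: 508 274 274 100

Derivation:
After event 0: A_seq=273 A_ack=200 B_seq=200 B_ack=100
After event 1: A_seq=415 A_ack=200 B_seq=200 B_ack=100
After event 2: A_seq=444 A_ack=200 B_seq=200 B_ack=100
After event 3: A_seq=508 A_ack=200 B_seq=200 B_ack=100
After event 4: A_seq=508 A_ack=200 B_seq=200 B_ack=100
After event 5: A_seq=508 A_ack=274 B_seq=274 B_ack=100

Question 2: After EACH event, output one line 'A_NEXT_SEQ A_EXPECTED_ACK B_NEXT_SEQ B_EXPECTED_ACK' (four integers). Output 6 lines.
273 200 200 100
415 200 200 100
444 200 200 100
508 200 200 100
508 200 200 100
508 274 274 100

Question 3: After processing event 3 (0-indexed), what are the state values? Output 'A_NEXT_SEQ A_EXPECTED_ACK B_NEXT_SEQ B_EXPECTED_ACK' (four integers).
After event 0: A_seq=273 A_ack=200 B_seq=200 B_ack=100
After event 1: A_seq=415 A_ack=200 B_seq=200 B_ack=100
After event 2: A_seq=444 A_ack=200 B_seq=200 B_ack=100
After event 3: A_seq=508 A_ack=200 B_seq=200 B_ack=100

508 200 200 100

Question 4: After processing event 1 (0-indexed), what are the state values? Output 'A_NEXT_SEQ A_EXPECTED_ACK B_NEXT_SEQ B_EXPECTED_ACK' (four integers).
After event 0: A_seq=273 A_ack=200 B_seq=200 B_ack=100
After event 1: A_seq=415 A_ack=200 B_seq=200 B_ack=100

415 200 200 100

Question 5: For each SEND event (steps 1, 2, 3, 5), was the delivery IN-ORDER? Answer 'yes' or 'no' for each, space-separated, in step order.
Step 1: SEND seq=273 -> out-of-order
Step 2: SEND seq=415 -> out-of-order
Step 3: SEND seq=444 -> out-of-order
Step 5: SEND seq=200 -> in-order

Answer: no no no yes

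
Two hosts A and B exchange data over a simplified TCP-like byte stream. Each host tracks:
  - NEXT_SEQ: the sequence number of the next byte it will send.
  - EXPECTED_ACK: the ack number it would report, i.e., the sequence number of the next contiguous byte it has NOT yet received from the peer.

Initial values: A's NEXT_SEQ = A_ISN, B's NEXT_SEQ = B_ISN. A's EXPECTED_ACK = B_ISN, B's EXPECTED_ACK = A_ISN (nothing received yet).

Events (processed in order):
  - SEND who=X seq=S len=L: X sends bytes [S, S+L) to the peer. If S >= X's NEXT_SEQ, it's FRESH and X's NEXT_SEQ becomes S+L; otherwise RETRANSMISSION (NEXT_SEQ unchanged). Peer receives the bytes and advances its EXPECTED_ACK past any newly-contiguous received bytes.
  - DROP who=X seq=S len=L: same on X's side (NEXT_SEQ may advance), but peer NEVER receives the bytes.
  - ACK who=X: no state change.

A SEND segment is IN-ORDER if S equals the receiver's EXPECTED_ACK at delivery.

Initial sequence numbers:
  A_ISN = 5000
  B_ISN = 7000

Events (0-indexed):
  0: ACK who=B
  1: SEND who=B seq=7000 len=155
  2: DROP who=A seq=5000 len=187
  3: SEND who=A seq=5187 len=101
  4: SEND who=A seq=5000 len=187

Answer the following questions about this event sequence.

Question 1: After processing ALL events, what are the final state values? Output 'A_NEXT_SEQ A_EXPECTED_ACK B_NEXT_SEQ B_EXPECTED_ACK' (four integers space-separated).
Answer: 5288 7155 7155 5288

Derivation:
After event 0: A_seq=5000 A_ack=7000 B_seq=7000 B_ack=5000
After event 1: A_seq=5000 A_ack=7155 B_seq=7155 B_ack=5000
After event 2: A_seq=5187 A_ack=7155 B_seq=7155 B_ack=5000
After event 3: A_seq=5288 A_ack=7155 B_seq=7155 B_ack=5000
After event 4: A_seq=5288 A_ack=7155 B_seq=7155 B_ack=5288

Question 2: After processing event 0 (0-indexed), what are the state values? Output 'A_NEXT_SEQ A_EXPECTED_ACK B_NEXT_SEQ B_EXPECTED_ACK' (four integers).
After event 0: A_seq=5000 A_ack=7000 B_seq=7000 B_ack=5000

5000 7000 7000 5000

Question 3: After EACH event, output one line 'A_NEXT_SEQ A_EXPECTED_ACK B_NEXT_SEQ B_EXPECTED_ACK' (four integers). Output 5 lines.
5000 7000 7000 5000
5000 7155 7155 5000
5187 7155 7155 5000
5288 7155 7155 5000
5288 7155 7155 5288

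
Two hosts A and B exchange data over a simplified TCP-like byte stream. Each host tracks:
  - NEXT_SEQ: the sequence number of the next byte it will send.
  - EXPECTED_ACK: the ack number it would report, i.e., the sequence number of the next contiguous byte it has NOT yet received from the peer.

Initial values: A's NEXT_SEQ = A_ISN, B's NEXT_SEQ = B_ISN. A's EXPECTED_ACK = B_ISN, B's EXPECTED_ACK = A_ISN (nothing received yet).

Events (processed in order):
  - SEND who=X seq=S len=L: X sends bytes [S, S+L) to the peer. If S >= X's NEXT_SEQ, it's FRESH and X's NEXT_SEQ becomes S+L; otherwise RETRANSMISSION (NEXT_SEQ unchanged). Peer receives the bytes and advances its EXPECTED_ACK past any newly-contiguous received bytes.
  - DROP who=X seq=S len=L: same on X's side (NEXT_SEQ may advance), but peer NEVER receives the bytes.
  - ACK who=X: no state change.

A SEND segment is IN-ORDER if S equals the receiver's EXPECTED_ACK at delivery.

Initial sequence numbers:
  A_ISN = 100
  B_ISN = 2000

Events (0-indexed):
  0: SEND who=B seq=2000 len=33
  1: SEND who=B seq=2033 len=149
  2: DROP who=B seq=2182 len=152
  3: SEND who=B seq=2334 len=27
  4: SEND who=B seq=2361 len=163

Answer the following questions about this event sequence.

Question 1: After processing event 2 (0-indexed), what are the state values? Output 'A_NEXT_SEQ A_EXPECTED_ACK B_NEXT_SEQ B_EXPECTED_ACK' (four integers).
After event 0: A_seq=100 A_ack=2033 B_seq=2033 B_ack=100
After event 1: A_seq=100 A_ack=2182 B_seq=2182 B_ack=100
After event 2: A_seq=100 A_ack=2182 B_seq=2334 B_ack=100

100 2182 2334 100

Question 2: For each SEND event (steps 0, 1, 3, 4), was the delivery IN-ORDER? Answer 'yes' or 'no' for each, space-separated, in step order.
Answer: yes yes no no

Derivation:
Step 0: SEND seq=2000 -> in-order
Step 1: SEND seq=2033 -> in-order
Step 3: SEND seq=2334 -> out-of-order
Step 4: SEND seq=2361 -> out-of-order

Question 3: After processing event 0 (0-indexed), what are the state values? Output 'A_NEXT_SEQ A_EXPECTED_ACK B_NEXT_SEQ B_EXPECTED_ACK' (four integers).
After event 0: A_seq=100 A_ack=2033 B_seq=2033 B_ack=100

100 2033 2033 100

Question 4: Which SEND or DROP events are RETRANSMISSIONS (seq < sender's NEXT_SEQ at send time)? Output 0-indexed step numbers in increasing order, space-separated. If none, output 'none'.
Answer: none

Derivation:
Step 0: SEND seq=2000 -> fresh
Step 1: SEND seq=2033 -> fresh
Step 2: DROP seq=2182 -> fresh
Step 3: SEND seq=2334 -> fresh
Step 4: SEND seq=2361 -> fresh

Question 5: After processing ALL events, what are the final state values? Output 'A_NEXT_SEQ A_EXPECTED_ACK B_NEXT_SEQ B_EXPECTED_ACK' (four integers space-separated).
Answer: 100 2182 2524 100

Derivation:
After event 0: A_seq=100 A_ack=2033 B_seq=2033 B_ack=100
After event 1: A_seq=100 A_ack=2182 B_seq=2182 B_ack=100
After event 2: A_seq=100 A_ack=2182 B_seq=2334 B_ack=100
After event 3: A_seq=100 A_ack=2182 B_seq=2361 B_ack=100
After event 4: A_seq=100 A_ack=2182 B_seq=2524 B_ack=100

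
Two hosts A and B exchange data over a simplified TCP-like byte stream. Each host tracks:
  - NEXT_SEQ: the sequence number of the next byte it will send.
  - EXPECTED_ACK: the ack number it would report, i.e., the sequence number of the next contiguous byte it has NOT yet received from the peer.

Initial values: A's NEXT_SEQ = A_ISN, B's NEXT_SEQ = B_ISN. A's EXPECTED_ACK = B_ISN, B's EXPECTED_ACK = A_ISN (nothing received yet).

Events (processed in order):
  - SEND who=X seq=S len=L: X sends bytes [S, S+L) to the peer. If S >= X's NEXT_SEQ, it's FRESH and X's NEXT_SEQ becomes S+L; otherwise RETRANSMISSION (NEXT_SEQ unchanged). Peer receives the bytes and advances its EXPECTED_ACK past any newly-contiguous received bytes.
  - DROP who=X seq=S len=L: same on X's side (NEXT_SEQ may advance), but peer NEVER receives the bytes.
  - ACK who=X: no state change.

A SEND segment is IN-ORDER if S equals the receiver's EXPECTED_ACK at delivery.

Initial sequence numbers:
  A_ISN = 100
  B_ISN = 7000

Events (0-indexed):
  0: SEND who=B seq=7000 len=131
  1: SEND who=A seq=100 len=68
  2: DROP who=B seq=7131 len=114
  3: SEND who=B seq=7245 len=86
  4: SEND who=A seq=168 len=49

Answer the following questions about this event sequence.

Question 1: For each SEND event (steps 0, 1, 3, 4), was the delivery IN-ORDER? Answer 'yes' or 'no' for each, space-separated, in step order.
Step 0: SEND seq=7000 -> in-order
Step 1: SEND seq=100 -> in-order
Step 3: SEND seq=7245 -> out-of-order
Step 4: SEND seq=168 -> in-order

Answer: yes yes no yes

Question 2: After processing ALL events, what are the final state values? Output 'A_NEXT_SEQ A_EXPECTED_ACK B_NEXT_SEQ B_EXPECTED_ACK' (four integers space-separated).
After event 0: A_seq=100 A_ack=7131 B_seq=7131 B_ack=100
After event 1: A_seq=168 A_ack=7131 B_seq=7131 B_ack=168
After event 2: A_seq=168 A_ack=7131 B_seq=7245 B_ack=168
After event 3: A_seq=168 A_ack=7131 B_seq=7331 B_ack=168
After event 4: A_seq=217 A_ack=7131 B_seq=7331 B_ack=217

Answer: 217 7131 7331 217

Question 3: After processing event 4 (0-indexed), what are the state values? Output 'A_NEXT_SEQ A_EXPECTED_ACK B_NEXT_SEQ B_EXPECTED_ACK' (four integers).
After event 0: A_seq=100 A_ack=7131 B_seq=7131 B_ack=100
After event 1: A_seq=168 A_ack=7131 B_seq=7131 B_ack=168
After event 2: A_seq=168 A_ack=7131 B_seq=7245 B_ack=168
After event 3: A_seq=168 A_ack=7131 B_seq=7331 B_ack=168
After event 4: A_seq=217 A_ack=7131 B_seq=7331 B_ack=217

217 7131 7331 217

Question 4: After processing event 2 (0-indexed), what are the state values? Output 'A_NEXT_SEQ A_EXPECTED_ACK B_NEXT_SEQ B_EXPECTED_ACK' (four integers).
After event 0: A_seq=100 A_ack=7131 B_seq=7131 B_ack=100
After event 1: A_seq=168 A_ack=7131 B_seq=7131 B_ack=168
After event 2: A_seq=168 A_ack=7131 B_seq=7245 B_ack=168

168 7131 7245 168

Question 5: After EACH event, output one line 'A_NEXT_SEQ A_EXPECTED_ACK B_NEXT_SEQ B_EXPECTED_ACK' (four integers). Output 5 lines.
100 7131 7131 100
168 7131 7131 168
168 7131 7245 168
168 7131 7331 168
217 7131 7331 217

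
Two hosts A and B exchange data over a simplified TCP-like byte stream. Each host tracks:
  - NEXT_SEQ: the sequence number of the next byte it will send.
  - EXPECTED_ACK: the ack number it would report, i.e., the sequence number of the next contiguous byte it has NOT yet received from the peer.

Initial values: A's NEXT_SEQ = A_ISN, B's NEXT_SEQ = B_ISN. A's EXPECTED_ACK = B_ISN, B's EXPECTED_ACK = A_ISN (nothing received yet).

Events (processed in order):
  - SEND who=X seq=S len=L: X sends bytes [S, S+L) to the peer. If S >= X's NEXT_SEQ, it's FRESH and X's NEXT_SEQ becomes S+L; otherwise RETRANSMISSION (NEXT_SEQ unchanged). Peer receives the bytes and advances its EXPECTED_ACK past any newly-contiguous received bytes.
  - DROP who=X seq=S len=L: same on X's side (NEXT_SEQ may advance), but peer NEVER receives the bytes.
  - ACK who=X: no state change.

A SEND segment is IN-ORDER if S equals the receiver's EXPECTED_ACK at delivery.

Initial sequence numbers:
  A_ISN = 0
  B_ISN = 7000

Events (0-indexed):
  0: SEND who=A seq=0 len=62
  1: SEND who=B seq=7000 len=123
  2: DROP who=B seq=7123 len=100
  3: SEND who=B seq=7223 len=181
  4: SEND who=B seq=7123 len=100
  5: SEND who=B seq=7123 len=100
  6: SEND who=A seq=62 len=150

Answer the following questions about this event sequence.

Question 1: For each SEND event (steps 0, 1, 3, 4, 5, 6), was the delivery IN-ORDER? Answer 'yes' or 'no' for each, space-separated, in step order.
Answer: yes yes no yes no yes

Derivation:
Step 0: SEND seq=0 -> in-order
Step 1: SEND seq=7000 -> in-order
Step 3: SEND seq=7223 -> out-of-order
Step 4: SEND seq=7123 -> in-order
Step 5: SEND seq=7123 -> out-of-order
Step 6: SEND seq=62 -> in-order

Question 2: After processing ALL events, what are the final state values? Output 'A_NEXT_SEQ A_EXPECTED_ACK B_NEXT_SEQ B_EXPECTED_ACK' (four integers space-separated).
After event 0: A_seq=62 A_ack=7000 B_seq=7000 B_ack=62
After event 1: A_seq=62 A_ack=7123 B_seq=7123 B_ack=62
After event 2: A_seq=62 A_ack=7123 B_seq=7223 B_ack=62
After event 3: A_seq=62 A_ack=7123 B_seq=7404 B_ack=62
After event 4: A_seq=62 A_ack=7404 B_seq=7404 B_ack=62
After event 5: A_seq=62 A_ack=7404 B_seq=7404 B_ack=62
After event 6: A_seq=212 A_ack=7404 B_seq=7404 B_ack=212

Answer: 212 7404 7404 212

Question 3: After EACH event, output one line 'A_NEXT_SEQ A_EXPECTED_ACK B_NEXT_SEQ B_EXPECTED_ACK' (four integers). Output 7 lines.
62 7000 7000 62
62 7123 7123 62
62 7123 7223 62
62 7123 7404 62
62 7404 7404 62
62 7404 7404 62
212 7404 7404 212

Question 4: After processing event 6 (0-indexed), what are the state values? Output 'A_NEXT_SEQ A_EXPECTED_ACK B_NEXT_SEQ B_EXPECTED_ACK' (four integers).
After event 0: A_seq=62 A_ack=7000 B_seq=7000 B_ack=62
After event 1: A_seq=62 A_ack=7123 B_seq=7123 B_ack=62
After event 2: A_seq=62 A_ack=7123 B_seq=7223 B_ack=62
After event 3: A_seq=62 A_ack=7123 B_seq=7404 B_ack=62
After event 4: A_seq=62 A_ack=7404 B_seq=7404 B_ack=62
After event 5: A_seq=62 A_ack=7404 B_seq=7404 B_ack=62
After event 6: A_seq=212 A_ack=7404 B_seq=7404 B_ack=212

212 7404 7404 212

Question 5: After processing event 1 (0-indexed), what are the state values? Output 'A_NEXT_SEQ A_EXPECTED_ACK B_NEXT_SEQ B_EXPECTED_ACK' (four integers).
After event 0: A_seq=62 A_ack=7000 B_seq=7000 B_ack=62
After event 1: A_seq=62 A_ack=7123 B_seq=7123 B_ack=62

62 7123 7123 62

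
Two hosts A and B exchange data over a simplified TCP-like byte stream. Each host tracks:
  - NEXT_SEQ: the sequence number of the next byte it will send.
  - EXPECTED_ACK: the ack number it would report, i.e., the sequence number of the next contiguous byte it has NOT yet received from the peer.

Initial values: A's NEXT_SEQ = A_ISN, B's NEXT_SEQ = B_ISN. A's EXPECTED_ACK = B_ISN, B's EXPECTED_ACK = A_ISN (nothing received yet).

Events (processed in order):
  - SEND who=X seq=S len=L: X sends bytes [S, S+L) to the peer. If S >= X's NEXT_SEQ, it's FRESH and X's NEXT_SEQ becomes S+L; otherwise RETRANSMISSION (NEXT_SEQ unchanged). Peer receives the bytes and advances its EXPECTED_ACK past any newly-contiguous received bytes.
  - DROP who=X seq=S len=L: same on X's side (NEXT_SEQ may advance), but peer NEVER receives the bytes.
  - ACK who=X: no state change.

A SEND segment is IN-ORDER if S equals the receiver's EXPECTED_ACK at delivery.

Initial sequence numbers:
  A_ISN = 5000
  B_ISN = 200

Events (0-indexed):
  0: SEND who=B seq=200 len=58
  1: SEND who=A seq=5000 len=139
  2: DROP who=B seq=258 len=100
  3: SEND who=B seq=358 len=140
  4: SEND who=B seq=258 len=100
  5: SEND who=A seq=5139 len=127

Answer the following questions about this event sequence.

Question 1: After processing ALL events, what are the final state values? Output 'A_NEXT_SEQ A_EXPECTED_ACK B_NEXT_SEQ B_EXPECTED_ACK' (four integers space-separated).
After event 0: A_seq=5000 A_ack=258 B_seq=258 B_ack=5000
After event 1: A_seq=5139 A_ack=258 B_seq=258 B_ack=5139
After event 2: A_seq=5139 A_ack=258 B_seq=358 B_ack=5139
After event 3: A_seq=5139 A_ack=258 B_seq=498 B_ack=5139
After event 4: A_seq=5139 A_ack=498 B_seq=498 B_ack=5139
After event 5: A_seq=5266 A_ack=498 B_seq=498 B_ack=5266

Answer: 5266 498 498 5266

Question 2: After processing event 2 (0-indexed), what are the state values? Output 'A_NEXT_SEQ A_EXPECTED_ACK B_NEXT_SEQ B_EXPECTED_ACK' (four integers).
After event 0: A_seq=5000 A_ack=258 B_seq=258 B_ack=5000
After event 1: A_seq=5139 A_ack=258 B_seq=258 B_ack=5139
After event 2: A_seq=5139 A_ack=258 B_seq=358 B_ack=5139

5139 258 358 5139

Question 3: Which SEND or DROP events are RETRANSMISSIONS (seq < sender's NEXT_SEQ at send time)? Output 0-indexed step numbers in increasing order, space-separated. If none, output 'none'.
Step 0: SEND seq=200 -> fresh
Step 1: SEND seq=5000 -> fresh
Step 2: DROP seq=258 -> fresh
Step 3: SEND seq=358 -> fresh
Step 4: SEND seq=258 -> retransmit
Step 5: SEND seq=5139 -> fresh

Answer: 4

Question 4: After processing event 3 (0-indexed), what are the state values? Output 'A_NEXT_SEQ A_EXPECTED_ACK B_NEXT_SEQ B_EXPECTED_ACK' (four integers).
After event 0: A_seq=5000 A_ack=258 B_seq=258 B_ack=5000
After event 1: A_seq=5139 A_ack=258 B_seq=258 B_ack=5139
After event 2: A_seq=5139 A_ack=258 B_seq=358 B_ack=5139
After event 3: A_seq=5139 A_ack=258 B_seq=498 B_ack=5139

5139 258 498 5139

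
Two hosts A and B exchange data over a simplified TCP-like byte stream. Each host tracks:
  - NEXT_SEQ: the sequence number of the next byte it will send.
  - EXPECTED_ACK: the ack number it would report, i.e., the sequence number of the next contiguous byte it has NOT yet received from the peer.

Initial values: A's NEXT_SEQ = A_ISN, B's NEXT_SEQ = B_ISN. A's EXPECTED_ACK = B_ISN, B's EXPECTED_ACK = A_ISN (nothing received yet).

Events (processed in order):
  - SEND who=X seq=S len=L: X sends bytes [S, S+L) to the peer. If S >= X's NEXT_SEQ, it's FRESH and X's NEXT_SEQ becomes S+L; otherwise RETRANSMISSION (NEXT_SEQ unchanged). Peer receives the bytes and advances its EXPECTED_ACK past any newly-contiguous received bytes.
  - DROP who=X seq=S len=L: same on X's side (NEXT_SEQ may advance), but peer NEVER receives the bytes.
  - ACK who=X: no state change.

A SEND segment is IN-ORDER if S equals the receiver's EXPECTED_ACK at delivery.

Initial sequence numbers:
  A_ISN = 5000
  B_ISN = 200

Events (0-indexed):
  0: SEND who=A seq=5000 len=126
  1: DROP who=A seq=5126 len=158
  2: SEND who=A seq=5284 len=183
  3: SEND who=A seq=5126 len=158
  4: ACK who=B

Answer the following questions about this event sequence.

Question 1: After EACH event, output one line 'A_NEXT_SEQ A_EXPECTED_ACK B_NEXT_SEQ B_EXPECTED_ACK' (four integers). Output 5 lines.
5126 200 200 5126
5284 200 200 5126
5467 200 200 5126
5467 200 200 5467
5467 200 200 5467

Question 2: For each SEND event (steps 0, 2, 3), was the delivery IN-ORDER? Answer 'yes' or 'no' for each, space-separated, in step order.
Answer: yes no yes

Derivation:
Step 0: SEND seq=5000 -> in-order
Step 2: SEND seq=5284 -> out-of-order
Step 3: SEND seq=5126 -> in-order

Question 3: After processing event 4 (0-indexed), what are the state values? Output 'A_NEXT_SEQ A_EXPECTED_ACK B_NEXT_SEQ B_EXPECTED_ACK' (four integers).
After event 0: A_seq=5126 A_ack=200 B_seq=200 B_ack=5126
After event 1: A_seq=5284 A_ack=200 B_seq=200 B_ack=5126
After event 2: A_seq=5467 A_ack=200 B_seq=200 B_ack=5126
After event 3: A_seq=5467 A_ack=200 B_seq=200 B_ack=5467
After event 4: A_seq=5467 A_ack=200 B_seq=200 B_ack=5467

5467 200 200 5467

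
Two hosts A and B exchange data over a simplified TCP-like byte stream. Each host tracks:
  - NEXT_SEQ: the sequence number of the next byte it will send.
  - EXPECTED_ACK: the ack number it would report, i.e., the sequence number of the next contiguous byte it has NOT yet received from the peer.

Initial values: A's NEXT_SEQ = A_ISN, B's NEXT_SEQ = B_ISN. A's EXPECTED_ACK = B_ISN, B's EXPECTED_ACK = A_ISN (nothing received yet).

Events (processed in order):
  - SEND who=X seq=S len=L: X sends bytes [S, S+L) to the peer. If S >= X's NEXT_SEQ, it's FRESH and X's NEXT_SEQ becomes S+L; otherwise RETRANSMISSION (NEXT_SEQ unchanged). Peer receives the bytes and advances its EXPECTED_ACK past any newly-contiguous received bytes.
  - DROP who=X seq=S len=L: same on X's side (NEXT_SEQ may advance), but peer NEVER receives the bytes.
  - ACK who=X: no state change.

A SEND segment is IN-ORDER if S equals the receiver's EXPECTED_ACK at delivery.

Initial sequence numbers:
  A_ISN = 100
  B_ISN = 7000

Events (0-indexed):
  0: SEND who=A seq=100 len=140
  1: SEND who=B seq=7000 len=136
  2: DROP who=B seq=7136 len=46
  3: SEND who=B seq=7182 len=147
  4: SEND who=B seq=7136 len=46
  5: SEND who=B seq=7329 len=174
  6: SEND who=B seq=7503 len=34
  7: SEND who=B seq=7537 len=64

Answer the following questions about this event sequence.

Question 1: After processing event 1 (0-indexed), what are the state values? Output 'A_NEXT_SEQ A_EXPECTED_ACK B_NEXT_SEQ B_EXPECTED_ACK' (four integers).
After event 0: A_seq=240 A_ack=7000 B_seq=7000 B_ack=240
After event 1: A_seq=240 A_ack=7136 B_seq=7136 B_ack=240

240 7136 7136 240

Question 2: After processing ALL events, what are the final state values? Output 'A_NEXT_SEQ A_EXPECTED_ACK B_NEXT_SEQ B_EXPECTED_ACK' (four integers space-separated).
Answer: 240 7601 7601 240

Derivation:
After event 0: A_seq=240 A_ack=7000 B_seq=7000 B_ack=240
After event 1: A_seq=240 A_ack=7136 B_seq=7136 B_ack=240
After event 2: A_seq=240 A_ack=7136 B_seq=7182 B_ack=240
After event 3: A_seq=240 A_ack=7136 B_seq=7329 B_ack=240
After event 4: A_seq=240 A_ack=7329 B_seq=7329 B_ack=240
After event 5: A_seq=240 A_ack=7503 B_seq=7503 B_ack=240
After event 6: A_seq=240 A_ack=7537 B_seq=7537 B_ack=240
After event 7: A_seq=240 A_ack=7601 B_seq=7601 B_ack=240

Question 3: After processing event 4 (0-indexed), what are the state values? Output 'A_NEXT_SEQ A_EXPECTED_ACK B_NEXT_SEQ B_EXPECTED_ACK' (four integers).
After event 0: A_seq=240 A_ack=7000 B_seq=7000 B_ack=240
After event 1: A_seq=240 A_ack=7136 B_seq=7136 B_ack=240
After event 2: A_seq=240 A_ack=7136 B_seq=7182 B_ack=240
After event 3: A_seq=240 A_ack=7136 B_seq=7329 B_ack=240
After event 4: A_seq=240 A_ack=7329 B_seq=7329 B_ack=240

240 7329 7329 240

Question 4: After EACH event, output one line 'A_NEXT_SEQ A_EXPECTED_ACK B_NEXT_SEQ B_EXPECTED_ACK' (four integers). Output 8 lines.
240 7000 7000 240
240 7136 7136 240
240 7136 7182 240
240 7136 7329 240
240 7329 7329 240
240 7503 7503 240
240 7537 7537 240
240 7601 7601 240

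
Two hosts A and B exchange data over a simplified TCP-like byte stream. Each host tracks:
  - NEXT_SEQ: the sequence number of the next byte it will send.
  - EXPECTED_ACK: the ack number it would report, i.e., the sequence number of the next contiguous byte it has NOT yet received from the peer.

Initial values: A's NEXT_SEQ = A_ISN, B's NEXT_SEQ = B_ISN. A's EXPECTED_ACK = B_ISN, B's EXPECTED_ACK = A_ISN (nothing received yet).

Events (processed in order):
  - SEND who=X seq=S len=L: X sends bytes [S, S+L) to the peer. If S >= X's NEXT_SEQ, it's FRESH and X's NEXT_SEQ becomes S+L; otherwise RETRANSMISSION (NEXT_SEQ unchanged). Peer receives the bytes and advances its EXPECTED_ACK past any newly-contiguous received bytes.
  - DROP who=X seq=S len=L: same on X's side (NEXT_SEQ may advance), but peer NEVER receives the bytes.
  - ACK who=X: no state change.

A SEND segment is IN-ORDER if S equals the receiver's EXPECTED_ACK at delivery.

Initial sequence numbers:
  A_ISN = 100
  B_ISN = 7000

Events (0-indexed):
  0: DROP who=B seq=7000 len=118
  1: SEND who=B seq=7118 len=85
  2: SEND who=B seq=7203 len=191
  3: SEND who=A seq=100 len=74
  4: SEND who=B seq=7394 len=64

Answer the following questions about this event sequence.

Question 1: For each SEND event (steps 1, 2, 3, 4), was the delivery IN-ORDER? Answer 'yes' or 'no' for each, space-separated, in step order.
Step 1: SEND seq=7118 -> out-of-order
Step 2: SEND seq=7203 -> out-of-order
Step 3: SEND seq=100 -> in-order
Step 4: SEND seq=7394 -> out-of-order

Answer: no no yes no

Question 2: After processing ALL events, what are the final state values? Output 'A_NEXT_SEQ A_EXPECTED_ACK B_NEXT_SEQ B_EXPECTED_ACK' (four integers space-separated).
After event 0: A_seq=100 A_ack=7000 B_seq=7118 B_ack=100
After event 1: A_seq=100 A_ack=7000 B_seq=7203 B_ack=100
After event 2: A_seq=100 A_ack=7000 B_seq=7394 B_ack=100
After event 3: A_seq=174 A_ack=7000 B_seq=7394 B_ack=174
After event 4: A_seq=174 A_ack=7000 B_seq=7458 B_ack=174

Answer: 174 7000 7458 174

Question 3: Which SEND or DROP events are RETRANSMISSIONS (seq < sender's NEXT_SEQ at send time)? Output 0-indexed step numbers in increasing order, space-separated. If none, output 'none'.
Answer: none

Derivation:
Step 0: DROP seq=7000 -> fresh
Step 1: SEND seq=7118 -> fresh
Step 2: SEND seq=7203 -> fresh
Step 3: SEND seq=100 -> fresh
Step 4: SEND seq=7394 -> fresh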